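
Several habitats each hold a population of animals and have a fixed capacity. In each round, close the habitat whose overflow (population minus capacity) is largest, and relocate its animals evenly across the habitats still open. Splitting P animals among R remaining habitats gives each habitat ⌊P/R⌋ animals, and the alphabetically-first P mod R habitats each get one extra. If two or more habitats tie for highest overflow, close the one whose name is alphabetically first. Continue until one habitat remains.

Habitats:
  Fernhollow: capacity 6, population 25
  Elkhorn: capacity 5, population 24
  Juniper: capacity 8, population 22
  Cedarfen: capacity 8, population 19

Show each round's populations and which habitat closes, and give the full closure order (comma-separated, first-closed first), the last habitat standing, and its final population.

Round 1: Cedarfen=19 Elkhorn=24 Fernhollow=25 Juniper=22 → close Elkhorn (overflow 19)
  24÷3 = 8 each, +1 to first 0
Round 2: Cedarfen=27 Fernhollow=33 Juniper=30 → close Fernhollow (overflow 27)
  33÷2 = 16 each, +1 to first 1
Round 3: Cedarfen=44 Juniper=46 → close Juniper (overflow 38)
  46÷1 = 46 each, +1 to first 0

Closure order: Elkhorn, Fernhollow, Juniper
Last habitat: Cedarfen with 90 animals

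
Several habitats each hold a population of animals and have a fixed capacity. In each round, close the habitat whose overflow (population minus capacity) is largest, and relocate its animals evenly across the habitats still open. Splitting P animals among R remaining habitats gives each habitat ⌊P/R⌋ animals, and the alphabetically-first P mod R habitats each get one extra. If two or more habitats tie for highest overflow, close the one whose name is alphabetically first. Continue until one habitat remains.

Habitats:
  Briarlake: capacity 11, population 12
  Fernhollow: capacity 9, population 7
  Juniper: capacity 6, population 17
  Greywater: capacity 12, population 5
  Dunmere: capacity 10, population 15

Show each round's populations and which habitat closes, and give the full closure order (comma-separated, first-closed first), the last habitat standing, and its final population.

Closure order: Juniper, Dunmere, Briarlake, Fernhollow
Last habitat: Greywater with 56 animals

Round 1: Briarlake=12 Dunmere=15 Fernhollow=7 Greywater=5 Juniper=17 → close Juniper (overflow 11)
  17÷4 = 4 each, +1 to first 1
Round 2: Briarlake=17 Dunmere=19 Fernhollow=11 Greywater=9 → close Dunmere (overflow 9)
  19÷3 = 6 each, +1 to first 1
Round 3: Briarlake=24 Fernhollow=17 Greywater=15 → close Briarlake (overflow 13)
  24÷2 = 12 each, +1 to first 0
Round 4: Fernhollow=29 Greywater=27 → close Fernhollow (overflow 20)
  29÷1 = 29 each, +1 to first 0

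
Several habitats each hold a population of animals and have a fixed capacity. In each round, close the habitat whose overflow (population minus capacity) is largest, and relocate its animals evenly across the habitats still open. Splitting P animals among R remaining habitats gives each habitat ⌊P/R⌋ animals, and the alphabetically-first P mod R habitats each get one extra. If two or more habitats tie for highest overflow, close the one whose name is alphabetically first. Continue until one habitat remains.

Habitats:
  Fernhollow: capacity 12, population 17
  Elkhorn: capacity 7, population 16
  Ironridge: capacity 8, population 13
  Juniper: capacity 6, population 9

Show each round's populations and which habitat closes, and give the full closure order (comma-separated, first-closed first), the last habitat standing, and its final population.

Round 1: Elkhorn=16 Fernhollow=17 Ironridge=13 Juniper=9 → close Elkhorn (overflow 9)
  16÷3 = 5 each, +1 to first 1
Round 2: Fernhollow=23 Ironridge=18 Juniper=14 → close Fernhollow (overflow 11)
  23÷2 = 11 each, +1 to first 1
Round 3: Ironridge=30 Juniper=25 → close Ironridge (overflow 22)
  30÷1 = 30 each, +1 to first 0

Closure order: Elkhorn, Fernhollow, Ironridge
Last habitat: Juniper with 55 animals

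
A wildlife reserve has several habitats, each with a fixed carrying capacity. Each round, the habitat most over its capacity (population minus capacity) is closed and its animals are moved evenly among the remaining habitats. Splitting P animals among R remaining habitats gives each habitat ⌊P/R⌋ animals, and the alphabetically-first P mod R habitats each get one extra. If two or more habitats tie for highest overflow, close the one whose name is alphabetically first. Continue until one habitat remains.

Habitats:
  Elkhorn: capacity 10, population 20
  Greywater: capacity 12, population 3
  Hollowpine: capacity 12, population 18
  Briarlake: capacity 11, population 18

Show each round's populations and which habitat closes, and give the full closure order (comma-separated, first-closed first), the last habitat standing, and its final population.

Closure order: Elkhorn, Briarlake, Hollowpine
Last habitat: Greywater with 59 animals

Round 1: Briarlake=18 Elkhorn=20 Greywater=3 Hollowpine=18 → close Elkhorn (overflow 10)
  20÷3 = 6 each, +1 to first 2
Round 2: Briarlake=25 Greywater=10 Hollowpine=24 → close Briarlake (overflow 14)
  25÷2 = 12 each, +1 to first 1
Round 3: Greywater=23 Hollowpine=36 → close Hollowpine (overflow 24)
  36÷1 = 36 each, +1 to first 0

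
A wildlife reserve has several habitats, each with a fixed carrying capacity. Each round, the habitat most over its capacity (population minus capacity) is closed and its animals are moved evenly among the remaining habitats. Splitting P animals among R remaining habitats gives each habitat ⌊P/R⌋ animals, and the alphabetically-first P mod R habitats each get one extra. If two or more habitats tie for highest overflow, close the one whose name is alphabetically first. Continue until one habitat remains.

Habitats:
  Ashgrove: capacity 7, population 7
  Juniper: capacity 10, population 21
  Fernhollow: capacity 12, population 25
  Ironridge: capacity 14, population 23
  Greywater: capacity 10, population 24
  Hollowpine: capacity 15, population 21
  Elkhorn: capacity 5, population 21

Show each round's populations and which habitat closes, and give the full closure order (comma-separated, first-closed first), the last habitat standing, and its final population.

Closure order: Elkhorn, Greywater, Fernhollow, Juniper, Ironridge, Hollowpine
Last habitat: Ashgrove with 142 animals

Round 1: Ashgrove=7 Elkhorn=21 Fernhollow=25 Greywater=24 Hollowpine=21 Ironridge=23 Juniper=21 → close Elkhorn (overflow 16)
  21÷6 = 3 each, +1 to first 3
Round 2: Ashgrove=11 Fernhollow=29 Greywater=28 Hollowpine=24 Ironridge=26 Juniper=24 → close Greywater (overflow 18)
  28÷5 = 5 each, +1 to first 3
Round 3: Ashgrove=17 Fernhollow=35 Hollowpine=30 Ironridge=31 Juniper=29 → close Fernhollow (overflow 23)
  35÷4 = 8 each, +1 to first 3
Round 4: Ashgrove=26 Hollowpine=39 Ironridge=40 Juniper=37 → close Juniper (overflow 27)
  37÷3 = 12 each, +1 to first 1
Round 5: Ashgrove=39 Hollowpine=51 Ironridge=52 → close Ironridge (overflow 38)
  52÷2 = 26 each, +1 to first 0
Round 6: Ashgrove=65 Hollowpine=77 → close Hollowpine (overflow 62)
  77÷1 = 77 each, +1 to first 0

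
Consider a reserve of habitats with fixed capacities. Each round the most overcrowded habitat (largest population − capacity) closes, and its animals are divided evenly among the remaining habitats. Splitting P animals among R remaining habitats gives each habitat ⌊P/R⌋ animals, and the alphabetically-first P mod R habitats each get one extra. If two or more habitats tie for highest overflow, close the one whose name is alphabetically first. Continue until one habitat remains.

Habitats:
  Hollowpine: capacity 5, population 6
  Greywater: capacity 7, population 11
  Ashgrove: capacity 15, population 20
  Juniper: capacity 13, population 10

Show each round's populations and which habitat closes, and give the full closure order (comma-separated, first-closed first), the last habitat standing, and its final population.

Round 1: Ashgrove=20 Greywater=11 Hollowpine=6 Juniper=10 → close Ashgrove (overflow 5)
  20÷3 = 6 each, +1 to first 2
Round 2: Greywater=18 Hollowpine=13 Juniper=16 → close Greywater (overflow 11)
  18÷2 = 9 each, +1 to first 0
Round 3: Hollowpine=22 Juniper=25 → close Hollowpine (overflow 17)
  22÷1 = 22 each, +1 to first 0

Closure order: Ashgrove, Greywater, Hollowpine
Last habitat: Juniper with 47 animals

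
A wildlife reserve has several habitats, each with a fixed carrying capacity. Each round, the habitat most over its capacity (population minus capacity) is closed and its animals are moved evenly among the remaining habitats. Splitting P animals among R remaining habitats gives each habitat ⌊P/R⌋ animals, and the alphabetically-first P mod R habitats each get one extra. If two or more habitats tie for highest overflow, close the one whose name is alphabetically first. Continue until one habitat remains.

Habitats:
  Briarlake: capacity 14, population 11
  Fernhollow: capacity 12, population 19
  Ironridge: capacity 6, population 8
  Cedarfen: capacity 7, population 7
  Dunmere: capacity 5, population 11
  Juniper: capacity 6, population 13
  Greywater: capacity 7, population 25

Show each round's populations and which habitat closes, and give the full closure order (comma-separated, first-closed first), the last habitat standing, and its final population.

Closure order: Greywater, Fernhollow, Dunmere, Juniper, Cedarfen, Ironridge
Last habitat: Briarlake with 94 animals

Round 1: Briarlake=11 Cedarfen=7 Dunmere=11 Fernhollow=19 Greywater=25 Ironridge=8 Juniper=13 → close Greywater (overflow 18)
  25÷6 = 4 each, +1 to first 1
Round 2: Briarlake=16 Cedarfen=11 Dunmere=15 Fernhollow=23 Ironridge=12 Juniper=17 → close Fernhollow (overflow 11)
  23÷5 = 4 each, +1 to first 3
Round 3: Briarlake=21 Cedarfen=16 Dunmere=20 Ironridge=16 Juniper=21 → close Dunmere (overflow 15)
  20÷4 = 5 each, +1 to first 0
Round 4: Briarlake=26 Cedarfen=21 Ironridge=21 Juniper=26 → close Juniper (overflow 20)
  26÷3 = 8 each, +1 to first 2
Round 5: Briarlake=35 Cedarfen=30 Ironridge=29 → close Cedarfen (overflow 23)
  30÷2 = 15 each, +1 to first 0
Round 6: Briarlake=50 Ironridge=44 → close Ironridge (overflow 38)
  44÷1 = 44 each, +1 to first 0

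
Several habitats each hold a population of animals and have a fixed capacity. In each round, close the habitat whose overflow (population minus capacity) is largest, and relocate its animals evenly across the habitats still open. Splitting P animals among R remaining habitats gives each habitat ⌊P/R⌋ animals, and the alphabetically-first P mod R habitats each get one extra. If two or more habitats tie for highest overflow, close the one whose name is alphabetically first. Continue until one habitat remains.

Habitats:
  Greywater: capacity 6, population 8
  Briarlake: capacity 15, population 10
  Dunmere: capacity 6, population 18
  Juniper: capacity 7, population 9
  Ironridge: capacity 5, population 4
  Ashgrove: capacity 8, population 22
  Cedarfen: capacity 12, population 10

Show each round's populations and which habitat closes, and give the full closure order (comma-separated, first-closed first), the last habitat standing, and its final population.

Round 1: Ashgrove=22 Briarlake=10 Cedarfen=10 Dunmere=18 Greywater=8 Ironridge=4 Juniper=9 → close Ashgrove (overflow 14)
  22÷6 = 3 each, +1 to first 4
Round 2: Briarlake=14 Cedarfen=14 Dunmere=22 Greywater=12 Ironridge=7 Juniper=12 → close Dunmere (overflow 16)
  22÷5 = 4 each, +1 to first 2
Round 3: Briarlake=19 Cedarfen=19 Greywater=16 Ironridge=11 Juniper=16 → close Greywater (overflow 10)
  16÷4 = 4 each, +1 to first 0
Round 4: Briarlake=23 Cedarfen=23 Ironridge=15 Juniper=20 → close Juniper (overflow 13)
  20÷3 = 6 each, +1 to first 2
Round 5: Briarlake=30 Cedarfen=30 Ironridge=21 → close Cedarfen (overflow 18)
  30÷2 = 15 each, +1 to first 0
Round 6: Briarlake=45 Ironridge=36 → close Ironridge (overflow 31)
  36÷1 = 36 each, +1 to first 0

Closure order: Ashgrove, Dunmere, Greywater, Juniper, Cedarfen, Ironridge
Last habitat: Briarlake with 81 animals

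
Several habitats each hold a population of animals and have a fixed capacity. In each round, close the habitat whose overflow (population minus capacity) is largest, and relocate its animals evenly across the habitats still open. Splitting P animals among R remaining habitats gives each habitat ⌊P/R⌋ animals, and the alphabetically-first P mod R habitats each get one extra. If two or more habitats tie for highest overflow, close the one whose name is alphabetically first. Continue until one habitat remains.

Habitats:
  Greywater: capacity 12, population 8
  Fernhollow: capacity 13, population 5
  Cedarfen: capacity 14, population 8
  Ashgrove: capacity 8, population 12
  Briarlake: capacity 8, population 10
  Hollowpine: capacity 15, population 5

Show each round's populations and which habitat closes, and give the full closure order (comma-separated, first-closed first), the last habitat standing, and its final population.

Closure order: Ashgrove, Briarlake, Cedarfen, Greywater, Fernhollow
Last habitat: Hollowpine with 48 animals

Round 1: Ashgrove=12 Briarlake=10 Cedarfen=8 Fernhollow=5 Greywater=8 Hollowpine=5 → close Ashgrove (overflow 4)
  12÷5 = 2 each, +1 to first 2
Round 2: Briarlake=13 Cedarfen=11 Fernhollow=7 Greywater=10 Hollowpine=7 → close Briarlake (overflow 5)
  13÷4 = 3 each, +1 to first 1
Round 3: Cedarfen=15 Fernhollow=10 Greywater=13 Hollowpine=10 → close Cedarfen (overflow 1)
  15÷3 = 5 each, +1 to first 0
Round 4: Fernhollow=15 Greywater=18 Hollowpine=15 → close Greywater (overflow 6)
  18÷2 = 9 each, +1 to first 0
Round 5: Fernhollow=24 Hollowpine=24 → close Fernhollow (overflow 11)
  24÷1 = 24 each, +1 to first 0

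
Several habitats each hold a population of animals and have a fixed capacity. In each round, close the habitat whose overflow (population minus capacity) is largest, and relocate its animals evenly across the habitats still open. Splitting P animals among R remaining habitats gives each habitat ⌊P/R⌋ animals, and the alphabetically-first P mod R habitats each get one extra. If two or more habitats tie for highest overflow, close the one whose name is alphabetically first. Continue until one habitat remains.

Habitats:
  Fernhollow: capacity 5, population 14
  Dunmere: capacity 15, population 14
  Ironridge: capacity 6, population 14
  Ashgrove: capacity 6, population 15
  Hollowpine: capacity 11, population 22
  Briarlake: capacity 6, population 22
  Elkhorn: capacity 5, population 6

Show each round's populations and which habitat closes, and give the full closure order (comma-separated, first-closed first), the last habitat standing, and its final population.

Round 1: Ashgrove=15 Briarlake=22 Dunmere=14 Elkhorn=6 Fernhollow=14 Hollowpine=22 Ironridge=14 → close Briarlake (overflow 16)
  22÷6 = 3 each, +1 to first 4
Round 2: Ashgrove=19 Dunmere=18 Elkhorn=10 Fernhollow=18 Hollowpine=25 Ironridge=17 → close Hollowpine (overflow 14)
  25÷5 = 5 each, +1 to first 0
Round 3: Ashgrove=24 Dunmere=23 Elkhorn=15 Fernhollow=23 Ironridge=22 → close Ashgrove (overflow 18)
  24÷4 = 6 each, +1 to first 0
Round 4: Dunmere=29 Elkhorn=21 Fernhollow=29 Ironridge=28 → close Fernhollow (overflow 24)
  29÷3 = 9 each, +1 to first 2
Round 5: Dunmere=39 Elkhorn=31 Ironridge=37 → close Ironridge (overflow 31)
  37÷2 = 18 each, +1 to first 1
Round 6: Dunmere=58 Elkhorn=49 → close Elkhorn (overflow 44)
  49÷1 = 49 each, +1 to first 0

Closure order: Briarlake, Hollowpine, Ashgrove, Fernhollow, Ironridge, Elkhorn
Last habitat: Dunmere with 107 animals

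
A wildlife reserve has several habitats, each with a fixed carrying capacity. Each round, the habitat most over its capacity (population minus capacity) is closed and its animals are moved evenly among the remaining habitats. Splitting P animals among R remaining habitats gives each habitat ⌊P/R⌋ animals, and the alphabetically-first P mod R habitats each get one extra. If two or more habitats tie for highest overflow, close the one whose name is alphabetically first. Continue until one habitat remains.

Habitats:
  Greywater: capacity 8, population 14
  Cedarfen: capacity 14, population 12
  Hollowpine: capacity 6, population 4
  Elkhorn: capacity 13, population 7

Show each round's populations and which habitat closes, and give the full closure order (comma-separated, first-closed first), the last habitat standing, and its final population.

Closure order: Greywater, Cedarfen, Hollowpine
Last habitat: Elkhorn with 37 animals

Round 1: Cedarfen=12 Elkhorn=7 Greywater=14 Hollowpine=4 → close Greywater (overflow 6)
  14÷3 = 4 each, +1 to first 2
Round 2: Cedarfen=17 Elkhorn=12 Hollowpine=8 → close Cedarfen (overflow 3)
  17÷2 = 8 each, +1 to first 1
Round 3: Elkhorn=21 Hollowpine=16 → close Hollowpine (overflow 10)
  16÷1 = 16 each, +1 to first 0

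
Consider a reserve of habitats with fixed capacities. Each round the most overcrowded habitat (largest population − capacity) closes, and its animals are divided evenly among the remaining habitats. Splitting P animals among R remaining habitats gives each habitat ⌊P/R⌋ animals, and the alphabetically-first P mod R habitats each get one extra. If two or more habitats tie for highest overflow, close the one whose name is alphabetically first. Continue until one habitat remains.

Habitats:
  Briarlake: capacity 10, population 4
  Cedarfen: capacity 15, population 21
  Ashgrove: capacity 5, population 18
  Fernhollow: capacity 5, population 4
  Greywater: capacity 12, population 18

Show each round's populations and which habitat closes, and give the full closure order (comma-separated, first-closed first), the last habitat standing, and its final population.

Closure order: Ashgrove, Cedarfen, Greywater, Fernhollow
Last habitat: Briarlake with 65 animals

Round 1: Ashgrove=18 Briarlake=4 Cedarfen=21 Fernhollow=4 Greywater=18 → close Ashgrove (overflow 13)
  18÷4 = 4 each, +1 to first 2
Round 2: Briarlake=9 Cedarfen=26 Fernhollow=8 Greywater=22 → close Cedarfen (overflow 11)
  26÷3 = 8 each, +1 to first 2
Round 3: Briarlake=18 Fernhollow=17 Greywater=30 → close Greywater (overflow 18)
  30÷2 = 15 each, +1 to first 0
Round 4: Briarlake=33 Fernhollow=32 → close Fernhollow (overflow 27)
  32÷1 = 32 each, +1 to first 0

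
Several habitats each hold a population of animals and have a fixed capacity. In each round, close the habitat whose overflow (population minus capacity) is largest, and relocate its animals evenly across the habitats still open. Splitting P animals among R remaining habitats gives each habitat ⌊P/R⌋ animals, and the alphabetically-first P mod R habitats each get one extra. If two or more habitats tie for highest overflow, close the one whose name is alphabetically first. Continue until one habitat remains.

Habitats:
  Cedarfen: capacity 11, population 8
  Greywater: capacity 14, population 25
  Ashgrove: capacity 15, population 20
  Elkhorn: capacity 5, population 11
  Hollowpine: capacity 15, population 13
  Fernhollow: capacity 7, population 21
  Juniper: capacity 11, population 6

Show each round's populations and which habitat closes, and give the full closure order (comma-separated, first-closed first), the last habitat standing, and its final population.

Round 1: Ashgrove=20 Cedarfen=8 Elkhorn=11 Fernhollow=21 Greywater=25 Hollowpine=13 Juniper=6 → close Fernhollow (overflow 14)
  21÷6 = 3 each, +1 to first 3
Round 2: Ashgrove=24 Cedarfen=12 Elkhorn=15 Greywater=28 Hollowpine=16 Juniper=9 → close Greywater (overflow 14)
  28÷5 = 5 each, +1 to first 3
Round 3: Ashgrove=30 Cedarfen=18 Elkhorn=21 Hollowpine=21 Juniper=14 → close Elkhorn (overflow 16)
  21÷4 = 5 each, +1 to first 1
Round 4: Ashgrove=36 Cedarfen=23 Hollowpine=26 Juniper=19 → close Ashgrove (overflow 21)
  36÷3 = 12 each, +1 to first 0
Round 5: Cedarfen=35 Hollowpine=38 Juniper=31 → close Cedarfen (overflow 24)
  35÷2 = 17 each, +1 to first 1
Round 6: Hollowpine=56 Juniper=48 → close Hollowpine (overflow 41)
  56÷1 = 56 each, +1 to first 0

Closure order: Fernhollow, Greywater, Elkhorn, Ashgrove, Cedarfen, Hollowpine
Last habitat: Juniper with 104 animals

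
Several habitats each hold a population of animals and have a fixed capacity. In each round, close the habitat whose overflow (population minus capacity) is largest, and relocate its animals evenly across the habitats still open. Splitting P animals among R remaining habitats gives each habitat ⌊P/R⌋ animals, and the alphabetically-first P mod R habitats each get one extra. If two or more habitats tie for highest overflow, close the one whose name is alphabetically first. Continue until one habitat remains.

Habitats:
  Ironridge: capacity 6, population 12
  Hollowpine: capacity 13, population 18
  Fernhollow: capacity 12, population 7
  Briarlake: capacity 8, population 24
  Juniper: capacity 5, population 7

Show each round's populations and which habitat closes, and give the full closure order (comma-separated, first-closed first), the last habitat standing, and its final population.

Closure order: Briarlake, Ironridge, Hollowpine, Juniper
Last habitat: Fernhollow with 68 animals

Round 1: Briarlake=24 Fernhollow=7 Hollowpine=18 Ironridge=12 Juniper=7 → close Briarlake (overflow 16)
  24÷4 = 6 each, +1 to first 0
Round 2: Fernhollow=13 Hollowpine=24 Ironridge=18 Juniper=13 → close Ironridge (overflow 12)
  18÷3 = 6 each, +1 to first 0
Round 3: Fernhollow=19 Hollowpine=30 Juniper=19 → close Hollowpine (overflow 17)
  30÷2 = 15 each, +1 to first 0
Round 4: Fernhollow=34 Juniper=34 → close Juniper (overflow 29)
  34÷1 = 34 each, +1 to first 0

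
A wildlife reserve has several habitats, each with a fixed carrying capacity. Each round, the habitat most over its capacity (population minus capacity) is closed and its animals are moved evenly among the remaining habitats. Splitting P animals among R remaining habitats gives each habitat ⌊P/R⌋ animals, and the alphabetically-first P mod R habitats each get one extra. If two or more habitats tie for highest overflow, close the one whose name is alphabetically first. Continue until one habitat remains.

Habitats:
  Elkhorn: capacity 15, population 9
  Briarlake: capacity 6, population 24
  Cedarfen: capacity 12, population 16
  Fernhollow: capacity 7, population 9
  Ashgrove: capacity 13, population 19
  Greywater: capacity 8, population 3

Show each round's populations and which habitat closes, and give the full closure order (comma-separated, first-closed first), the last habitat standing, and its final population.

Closure order: Briarlake, Ashgrove, Cedarfen, Fernhollow, Elkhorn
Last habitat: Greywater with 80 animals

Round 1: Ashgrove=19 Briarlake=24 Cedarfen=16 Elkhorn=9 Fernhollow=9 Greywater=3 → close Briarlake (overflow 18)
  24÷5 = 4 each, +1 to first 4
Round 2: Ashgrove=24 Cedarfen=21 Elkhorn=14 Fernhollow=14 Greywater=7 → close Ashgrove (overflow 11)
  24÷4 = 6 each, +1 to first 0
Round 3: Cedarfen=27 Elkhorn=20 Fernhollow=20 Greywater=13 → close Cedarfen (overflow 15)
  27÷3 = 9 each, +1 to first 0
Round 4: Elkhorn=29 Fernhollow=29 Greywater=22 → close Fernhollow (overflow 22)
  29÷2 = 14 each, +1 to first 1
Round 5: Elkhorn=44 Greywater=36 → close Elkhorn (overflow 29)
  44÷1 = 44 each, +1 to first 0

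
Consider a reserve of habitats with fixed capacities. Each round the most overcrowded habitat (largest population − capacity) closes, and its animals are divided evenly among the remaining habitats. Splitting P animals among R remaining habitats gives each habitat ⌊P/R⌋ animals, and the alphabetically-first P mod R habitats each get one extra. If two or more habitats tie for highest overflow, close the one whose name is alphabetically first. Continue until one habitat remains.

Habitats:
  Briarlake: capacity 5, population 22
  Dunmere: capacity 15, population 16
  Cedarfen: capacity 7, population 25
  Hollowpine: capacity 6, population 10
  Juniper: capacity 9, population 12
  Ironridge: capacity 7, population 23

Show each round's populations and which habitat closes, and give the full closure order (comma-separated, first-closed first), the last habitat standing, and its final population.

Closure order: Cedarfen, Briarlake, Ironridge, Hollowpine, Dunmere
Last habitat: Juniper with 108 animals

Round 1: Briarlake=22 Cedarfen=25 Dunmere=16 Hollowpine=10 Ironridge=23 Juniper=12 → close Cedarfen (overflow 18)
  25÷5 = 5 each, +1 to first 0
Round 2: Briarlake=27 Dunmere=21 Hollowpine=15 Ironridge=28 Juniper=17 → close Briarlake (overflow 22)
  27÷4 = 6 each, +1 to first 3
Round 3: Dunmere=28 Hollowpine=22 Ironridge=35 Juniper=23 → close Ironridge (overflow 28)
  35÷3 = 11 each, +1 to first 2
Round 4: Dunmere=40 Hollowpine=34 Juniper=34 → close Hollowpine (overflow 28)
  34÷2 = 17 each, +1 to first 0
Round 5: Dunmere=57 Juniper=51 → close Dunmere (overflow 42)
  57÷1 = 57 each, +1 to first 0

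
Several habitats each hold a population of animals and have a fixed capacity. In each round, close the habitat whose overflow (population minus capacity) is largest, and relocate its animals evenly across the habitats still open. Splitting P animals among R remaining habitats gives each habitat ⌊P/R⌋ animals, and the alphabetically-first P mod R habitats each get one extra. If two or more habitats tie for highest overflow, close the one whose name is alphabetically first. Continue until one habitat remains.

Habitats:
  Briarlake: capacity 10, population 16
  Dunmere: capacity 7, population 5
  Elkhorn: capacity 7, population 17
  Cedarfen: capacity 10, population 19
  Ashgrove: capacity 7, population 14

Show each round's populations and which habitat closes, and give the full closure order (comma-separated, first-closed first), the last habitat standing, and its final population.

Round 1: Ashgrove=14 Briarlake=16 Cedarfen=19 Dunmere=5 Elkhorn=17 → close Elkhorn (overflow 10)
  17÷4 = 4 each, +1 to first 1
Round 2: Ashgrove=19 Briarlake=20 Cedarfen=23 Dunmere=9 → close Cedarfen (overflow 13)
  23÷3 = 7 each, +1 to first 2
Round 3: Ashgrove=27 Briarlake=28 Dunmere=16 → close Ashgrove (overflow 20)
  27÷2 = 13 each, +1 to first 1
Round 4: Briarlake=42 Dunmere=29 → close Briarlake (overflow 32)
  42÷1 = 42 each, +1 to first 0

Closure order: Elkhorn, Cedarfen, Ashgrove, Briarlake
Last habitat: Dunmere with 71 animals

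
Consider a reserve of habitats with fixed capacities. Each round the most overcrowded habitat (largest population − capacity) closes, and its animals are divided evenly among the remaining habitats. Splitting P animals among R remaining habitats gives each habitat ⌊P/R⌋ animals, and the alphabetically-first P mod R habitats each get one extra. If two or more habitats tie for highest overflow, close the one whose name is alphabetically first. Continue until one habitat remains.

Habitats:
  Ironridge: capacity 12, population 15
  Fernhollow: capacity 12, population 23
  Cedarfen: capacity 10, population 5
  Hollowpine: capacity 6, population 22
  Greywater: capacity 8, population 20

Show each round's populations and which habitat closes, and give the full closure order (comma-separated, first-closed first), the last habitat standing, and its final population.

Round 1: Cedarfen=5 Fernhollow=23 Greywater=20 Hollowpine=22 Ironridge=15 → close Hollowpine (overflow 16)
  22÷4 = 5 each, +1 to first 2
Round 2: Cedarfen=11 Fernhollow=29 Greywater=25 Ironridge=20 → close Fernhollow (overflow 17)
  29÷3 = 9 each, +1 to first 2
Round 3: Cedarfen=21 Greywater=35 Ironridge=29 → close Greywater (overflow 27)
  35÷2 = 17 each, +1 to first 1
Round 4: Cedarfen=39 Ironridge=46 → close Ironridge (overflow 34)
  46÷1 = 46 each, +1 to first 0

Closure order: Hollowpine, Fernhollow, Greywater, Ironridge
Last habitat: Cedarfen with 85 animals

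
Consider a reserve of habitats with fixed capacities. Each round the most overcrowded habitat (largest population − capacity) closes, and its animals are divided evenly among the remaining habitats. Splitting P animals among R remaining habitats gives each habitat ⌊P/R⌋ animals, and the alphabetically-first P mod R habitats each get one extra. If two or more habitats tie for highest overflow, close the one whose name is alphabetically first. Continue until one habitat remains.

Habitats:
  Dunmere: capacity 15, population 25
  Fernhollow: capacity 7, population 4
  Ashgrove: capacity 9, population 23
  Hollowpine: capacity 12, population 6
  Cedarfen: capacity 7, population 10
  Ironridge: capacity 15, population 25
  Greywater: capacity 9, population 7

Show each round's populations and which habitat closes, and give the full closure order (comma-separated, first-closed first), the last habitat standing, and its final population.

Round 1: Ashgrove=23 Cedarfen=10 Dunmere=25 Fernhollow=4 Greywater=7 Hollowpine=6 Ironridge=25 → close Ashgrove (overflow 14)
  23÷6 = 3 each, +1 to first 5
Round 2: Cedarfen=14 Dunmere=29 Fernhollow=8 Greywater=11 Hollowpine=10 Ironridge=28 → close Dunmere (overflow 14)
  29÷5 = 5 each, +1 to first 4
Round 3: Cedarfen=20 Fernhollow=14 Greywater=17 Hollowpine=16 Ironridge=33 → close Ironridge (overflow 18)
  33÷4 = 8 each, +1 to first 1
Round 4: Cedarfen=29 Fernhollow=22 Greywater=25 Hollowpine=24 → close Cedarfen (overflow 22)
  29÷3 = 9 each, +1 to first 2
Round 5: Fernhollow=32 Greywater=35 Hollowpine=33 → close Greywater (overflow 26)
  35÷2 = 17 each, +1 to first 1
Round 6: Fernhollow=50 Hollowpine=50 → close Fernhollow (overflow 43)
  50÷1 = 50 each, +1 to first 0

Closure order: Ashgrove, Dunmere, Ironridge, Cedarfen, Greywater, Fernhollow
Last habitat: Hollowpine with 100 animals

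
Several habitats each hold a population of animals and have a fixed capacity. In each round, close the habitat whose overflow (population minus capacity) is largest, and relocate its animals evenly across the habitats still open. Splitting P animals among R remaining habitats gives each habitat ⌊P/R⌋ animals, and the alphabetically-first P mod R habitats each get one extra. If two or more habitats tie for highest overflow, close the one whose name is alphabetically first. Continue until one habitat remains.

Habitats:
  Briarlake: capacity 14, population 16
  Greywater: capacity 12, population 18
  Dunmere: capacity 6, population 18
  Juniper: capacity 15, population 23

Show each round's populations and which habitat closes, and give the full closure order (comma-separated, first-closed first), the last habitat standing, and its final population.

Closure order: Dunmere, Juniper, Greywater
Last habitat: Briarlake with 75 animals

Round 1: Briarlake=16 Dunmere=18 Greywater=18 Juniper=23 → close Dunmere (overflow 12)
  18÷3 = 6 each, +1 to first 0
Round 2: Briarlake=22 Greywater=24 Juniper=29 → close Juniper (overflow 14)
  29÷2 = 14 each, +1 to first 1
Round 3: Briarlake=37 Greywater=38 → close Greywater (overflow 26)
  38÷1 = 38 each, +1 to first 0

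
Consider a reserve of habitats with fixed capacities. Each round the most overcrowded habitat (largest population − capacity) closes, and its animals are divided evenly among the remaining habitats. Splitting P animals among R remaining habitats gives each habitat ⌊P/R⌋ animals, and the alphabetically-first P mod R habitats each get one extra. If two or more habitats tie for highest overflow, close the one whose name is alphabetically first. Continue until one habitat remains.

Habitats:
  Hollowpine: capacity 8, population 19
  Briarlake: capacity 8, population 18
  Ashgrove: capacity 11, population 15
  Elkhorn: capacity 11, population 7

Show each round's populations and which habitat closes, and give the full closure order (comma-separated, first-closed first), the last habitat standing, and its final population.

Closure order: Hollowpine, Briarlake, Ashgrove
Last habitat: Elkhorn with 59 animals

Round 1: Ashgrove=15 Briarlake=18 Elkhorn=7 Hollowpine=19 → close Hollowpine (overflow 11)
  19÷3 = 6 each, +1 to first 1
Round 2: Ashgrove=22 Briarlake=24 Elkhorn=13 → close Briarlake (overflow 16)
  24÷2 = 12 each, +1 to first 0
Round 3: Ashgrove=34 Elkhorn=25 → close Ashgrove (overflow 23)
  34÷1 = 34 each, +1 to first 0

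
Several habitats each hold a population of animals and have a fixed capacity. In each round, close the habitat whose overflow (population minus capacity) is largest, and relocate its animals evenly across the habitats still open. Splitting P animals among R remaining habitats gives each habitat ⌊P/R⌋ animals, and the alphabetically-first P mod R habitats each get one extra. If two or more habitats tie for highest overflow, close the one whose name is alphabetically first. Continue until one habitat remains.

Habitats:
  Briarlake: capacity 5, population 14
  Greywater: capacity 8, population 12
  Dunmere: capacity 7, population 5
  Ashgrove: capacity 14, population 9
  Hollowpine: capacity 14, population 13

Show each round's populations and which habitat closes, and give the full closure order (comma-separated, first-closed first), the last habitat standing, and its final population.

Closure order: Briarlake, Greywater, Dunmere, Hollowpine
Last habitat: Ashgrove with 53 animals

Round 1: Ashgrove=9 Briarlake=14 Dunmere=5 Greywater=12 Hollowpine=13 → close Briarlake (overflow 9)
  14÷4 = 3 each, +1 to first 2
Round 2: Ashgrove=13 Dunmere=9 Greywater=15 Hollowpine=16 → close Greywater (overflow 7)
  15÷3 = 5 each, +1 to first 0
Round 3: Ashgrove=18 Dunmere=14 Hollowpine=21 → close Dunmere (overflow 7)
  14÷2 = 7 each, +1 to first 0
Round 4: Ashgrove=25 Hollowpine=28 → close Hollowpine (overflow 14)
  28÷1 = 28 each, +1 to first 0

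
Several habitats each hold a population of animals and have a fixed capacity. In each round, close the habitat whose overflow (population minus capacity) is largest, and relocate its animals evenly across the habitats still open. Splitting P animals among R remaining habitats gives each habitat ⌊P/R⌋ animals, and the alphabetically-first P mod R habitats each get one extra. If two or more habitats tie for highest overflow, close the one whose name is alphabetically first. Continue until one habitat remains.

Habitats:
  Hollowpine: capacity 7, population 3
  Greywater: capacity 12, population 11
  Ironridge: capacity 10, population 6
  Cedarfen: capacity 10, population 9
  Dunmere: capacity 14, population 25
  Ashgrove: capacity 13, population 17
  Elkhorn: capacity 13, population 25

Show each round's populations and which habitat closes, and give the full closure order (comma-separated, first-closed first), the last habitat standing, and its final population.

Closure order: Elkhorn, Dunmere, Ashgrove, Cedarfen, Greywater, Hollowpine
Last habitat: Ironridge with 96 animals

Round 1: Ashgrove=17 Cedarfen=9 Dunmere=25 Elkhorn=25 Greywater=11 Hollowpine=3 Ironridge=6 → close Elkhorn (overflow 12)
  25÷6 = 4 each, +1 to first 1
Round 2: Ashgrove=22 Cedarfen=13 Dunmere=29 Greywater=15 Hollowpine=7 Ironridge=10 → close Dunmere (overflow 15)
  29÷5 = 5 each, +1 to first 4
Round 3: Ashgrove=28 Cedarfen=19 Greywater=21 Hollowpine=13 Ironridge=15 → close Ashgrove (overflow 15)
  28÷4 = 7 each, +1 to first 0
Round 4: Cedarfen=26 Greywater=28 Hollowpine=20 Ironridge=22 → close Cedarfen (overflow 16)
  26÷3 = 8 each, +1 to first 2
Round 5: Greywater=37 Hollowpine=29 Ironridge=30 → close Greywater (overflow 25)
  37÷2 = 18 each, +1 to first 1
Round 6: Hollowpine=48 Ironridge=48 → close Hollowpine (overflow 41)
  48÷1 = 48 each, +1 to first 0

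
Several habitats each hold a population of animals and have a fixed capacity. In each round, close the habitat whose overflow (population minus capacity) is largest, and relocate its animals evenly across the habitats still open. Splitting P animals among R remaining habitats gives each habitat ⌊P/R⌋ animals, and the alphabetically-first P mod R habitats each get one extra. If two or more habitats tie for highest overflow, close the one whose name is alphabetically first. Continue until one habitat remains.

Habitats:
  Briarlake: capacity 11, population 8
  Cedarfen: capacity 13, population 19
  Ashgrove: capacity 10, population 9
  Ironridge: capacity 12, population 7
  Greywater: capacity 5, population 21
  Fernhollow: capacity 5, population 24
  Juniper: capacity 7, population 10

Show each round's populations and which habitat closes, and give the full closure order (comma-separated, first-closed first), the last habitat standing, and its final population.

Round 1: Ashgrove=9 Briarlake=8 Cedarfen=19 Fernhollow=24 Greywater=21 Ironridge=7 Juniper=10 → close Fernhollow (overflow 19)
  24÷6 = 4 each, +1 to first 0
Round 2: Ashgrove=13 Briarlake=12 Cedarfen=23 Greywater=25 Ironridge=11 Juniper=14 → close Greywater (overflow 20)
  25÷5 = 5 each, +1 to first 0
Round 3: Ashgrove=18 Briarlake=17 Cedarfen=28 Ironridge=16 Juniper=19 → close Cedarfen (overflow 15)
  28÷4 = 7 each, +1 to first 0
Round 4: Ashgrove=25 Briarlake=24 Ironridge=23 Juniper=26 → close Juniper (overflow 19)
  26÷3 = 8 each, +1 to first 2
Round 5: Ashgrove=34 Briarlake=33 Ironridge=31 → close Ashgrove (overflow 24)
  34÷2 = 17 each, +1 to first 0
Round 6: Briarlake=50 Ironridge=48 → close Briarlake (overflow 39)
  50÷1 = 50 each, +1 to first 0

Closure order: Fernhollow, Greywater, Cedarfen, Juniper, Ashgrove, Briarlake
Last habitat: Ironridge with 98 animals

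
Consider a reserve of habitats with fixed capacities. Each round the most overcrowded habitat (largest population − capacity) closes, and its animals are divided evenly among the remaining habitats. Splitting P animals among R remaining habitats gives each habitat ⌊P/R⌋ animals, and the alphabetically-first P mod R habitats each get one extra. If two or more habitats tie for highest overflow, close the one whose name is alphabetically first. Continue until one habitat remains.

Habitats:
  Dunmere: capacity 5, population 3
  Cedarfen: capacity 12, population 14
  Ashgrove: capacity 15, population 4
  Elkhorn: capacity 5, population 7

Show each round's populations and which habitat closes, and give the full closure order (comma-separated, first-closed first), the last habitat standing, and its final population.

Closure order: Cedarfen, Elkhorn, Dunmere
Last habitat: Ashgrove with 28 animals

Round 1: Ashgrove=4 Cedarfen=14 Dunmere=3 Elkhorn=7 → close Cedarfen (overflow 2)
  14÷3 = 4 each, +1 to first 2
Round 2: Ashgrove=9 Dunmere=8 Elkhorn=11 → close Elkhorn (overflow 6)
  11÷2 = 5 each, +1 to first 1
Round 3: Ashgrove=15 Dunmere=13 → close Dunmere (overflow 8)
  13÷1 = 13 each, +1 to first 0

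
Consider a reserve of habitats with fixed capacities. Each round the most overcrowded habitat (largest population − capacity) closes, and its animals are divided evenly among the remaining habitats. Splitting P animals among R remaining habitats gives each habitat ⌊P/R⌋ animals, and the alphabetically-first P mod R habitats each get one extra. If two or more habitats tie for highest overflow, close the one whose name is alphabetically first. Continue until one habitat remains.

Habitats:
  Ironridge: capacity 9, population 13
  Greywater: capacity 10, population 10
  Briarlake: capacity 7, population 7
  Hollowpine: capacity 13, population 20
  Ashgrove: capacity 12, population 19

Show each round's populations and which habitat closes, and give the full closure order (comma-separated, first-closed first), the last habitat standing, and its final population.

Closure order: Ashgrove, Hollowpine, Ironridge, Briarlake
Last habitat: Greywater with 69 animals

Round 1: Ashgrove=19 Briarlake=7 Greywater=10 Hollowpine=20 Ironridge=13 → close Ashgrove (overflow 7)
  19÷4 = 4 each, +1 to first 3
Round 2: Briarlake=12 Greywater=15 Hollowpine=25 Ironridge=17 → close Hollowpine (overflow 12)
  25÷3 = 8 each, +1 to first 1
Round 3: Briarlake=21 Greywater=23 Ironridge=25 → close Ironridge (overflow 16)
  25÷2 = 12 each, +1 to first 1
Round 4: Briarlake=34 Greywater=35 → close Briarlake (overflow 27)
  34÷1 = 34 each, +1 to first 0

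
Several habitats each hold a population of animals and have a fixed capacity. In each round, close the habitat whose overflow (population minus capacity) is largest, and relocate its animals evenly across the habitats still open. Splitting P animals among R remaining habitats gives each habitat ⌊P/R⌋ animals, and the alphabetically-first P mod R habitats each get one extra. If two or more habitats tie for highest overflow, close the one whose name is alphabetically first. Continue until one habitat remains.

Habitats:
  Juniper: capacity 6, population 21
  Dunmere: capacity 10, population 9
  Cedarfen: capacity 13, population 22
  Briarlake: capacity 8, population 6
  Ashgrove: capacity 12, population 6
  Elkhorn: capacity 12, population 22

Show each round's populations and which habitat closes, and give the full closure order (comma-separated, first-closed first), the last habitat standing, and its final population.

Round 1: Ashgrove=6 Briarlake=6 Cedarfen=22 Dunmere=9 Elkhorn=22 Juniper=21 → close Juniper (overflow 15)
  21÷5 = 4 each, +1 to first 1
Round 2: Ashgrove=11 Briarlake=10 Cedarfen=26 Dunmere=13 Elkhorn=26 → close Elkhorn (overflow 14)
  26÷4 = 6 each, +1 to first 2
Round 3: Ashgrove=18 Briarlake=17 Cedarfen=32 Dunmere=19 → close Cedarfen (overflow 19)
  32÷3 = 10 each, +1 to first 2
Round 4: Ashgrove=29 Briarlake=28 Dunmere=29 → close Briarlake (overflow 20)
  28÷2 = 14 each, +1 to first 0
Round 5: Ashgrove=43 Dunmere=43 → close Dunmere (overflow 33)
  43÷1 = 43 each, +1 to first 0

Closure order: Juniper, Elkhorn, Cedarfen, Briarlake, Dunmere
Last habitat: Ashgrove with 86 animals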